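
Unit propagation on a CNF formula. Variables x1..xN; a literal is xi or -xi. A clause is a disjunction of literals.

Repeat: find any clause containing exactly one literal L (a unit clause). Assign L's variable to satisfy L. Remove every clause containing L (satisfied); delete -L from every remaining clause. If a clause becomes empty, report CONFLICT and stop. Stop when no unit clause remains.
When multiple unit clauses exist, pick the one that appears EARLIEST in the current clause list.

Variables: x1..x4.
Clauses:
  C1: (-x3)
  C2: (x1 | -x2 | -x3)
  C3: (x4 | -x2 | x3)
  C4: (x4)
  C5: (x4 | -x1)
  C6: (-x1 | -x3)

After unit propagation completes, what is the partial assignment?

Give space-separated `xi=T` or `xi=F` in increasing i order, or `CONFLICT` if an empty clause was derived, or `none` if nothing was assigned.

unit clause [-3] forces x3=F; simplify:
  drop 3 from [4, -2, 3] -> [4, -2]
  satisfied 3 clause(s); 3 remain; assigned so far: [3]
unit clause [4] forces x4=T; simplify:
  satisfied 3 clause(s); 0 remain; assigned so far: [3, 4]

Answer: x3=F x4=T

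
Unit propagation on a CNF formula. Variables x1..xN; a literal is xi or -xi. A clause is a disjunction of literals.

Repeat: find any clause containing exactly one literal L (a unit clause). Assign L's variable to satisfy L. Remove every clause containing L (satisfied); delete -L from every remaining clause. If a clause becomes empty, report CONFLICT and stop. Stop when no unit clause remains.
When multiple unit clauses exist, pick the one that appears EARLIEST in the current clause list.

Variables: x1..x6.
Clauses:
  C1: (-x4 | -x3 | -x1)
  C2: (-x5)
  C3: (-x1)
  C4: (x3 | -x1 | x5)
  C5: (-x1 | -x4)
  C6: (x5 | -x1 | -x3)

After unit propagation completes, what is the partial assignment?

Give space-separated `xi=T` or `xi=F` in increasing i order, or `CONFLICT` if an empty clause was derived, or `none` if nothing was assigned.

Answer: x1=F x5=F

Derivation:
unit clause [-5] forces x5=F; simplify:
  drop 5 from [3, -1, 5] -> [3, -1]
  drop 5 from [5, -1, -3] -> [-1, -3]
  satisfied 1 clause(s); 5 remain; assigned so far: [5]
unit clause [-1] forces x1=F; simplify:
  satisfied 5 clause(s); 0 remain; assigned so far: [1, 5]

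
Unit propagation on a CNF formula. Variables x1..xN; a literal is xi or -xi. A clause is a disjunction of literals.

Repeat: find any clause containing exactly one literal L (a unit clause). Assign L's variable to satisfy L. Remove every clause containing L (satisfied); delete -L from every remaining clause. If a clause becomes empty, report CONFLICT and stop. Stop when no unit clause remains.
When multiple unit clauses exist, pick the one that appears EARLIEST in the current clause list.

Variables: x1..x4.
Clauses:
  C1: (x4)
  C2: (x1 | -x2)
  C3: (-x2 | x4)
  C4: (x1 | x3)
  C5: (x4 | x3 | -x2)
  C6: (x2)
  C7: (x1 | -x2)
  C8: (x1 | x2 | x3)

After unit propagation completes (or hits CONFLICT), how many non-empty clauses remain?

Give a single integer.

Answer: 0

Derivation:
unit clause [4] forces x4=T; simplify:
  satisfied 3 clause(s); 5 remain; assigned so far: [4]
unit clause [2] forces x2=T; simplify:
  drop -2 from [1, -2] -> [1]
  drop -2 from [1, -2] -> [1]
  satisfied 2 clause(s); 3 remain; assigned so far: [2, 4]
unit clause [1] forces x1=T; simplify:
  satisfied 3 clause(s); 0 remain; assigned so far: [1, 2, 4]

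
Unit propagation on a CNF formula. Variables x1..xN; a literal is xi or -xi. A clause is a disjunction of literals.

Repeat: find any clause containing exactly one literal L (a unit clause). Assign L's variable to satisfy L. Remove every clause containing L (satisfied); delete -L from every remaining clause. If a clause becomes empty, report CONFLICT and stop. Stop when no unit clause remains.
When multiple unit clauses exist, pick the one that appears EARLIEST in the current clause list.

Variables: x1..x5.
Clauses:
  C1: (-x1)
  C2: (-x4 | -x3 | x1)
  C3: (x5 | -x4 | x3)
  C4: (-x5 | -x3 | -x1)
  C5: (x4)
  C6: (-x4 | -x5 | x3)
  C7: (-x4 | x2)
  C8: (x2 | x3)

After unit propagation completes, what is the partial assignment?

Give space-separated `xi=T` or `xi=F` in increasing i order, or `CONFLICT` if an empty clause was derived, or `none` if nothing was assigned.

unit clause [-1] forces x1=F; simplify:
  drop 1 from [-4, -3, 1] -> [-4, -3]
  satisfied 2 clause(s); 6 remain; assigned so far: [1]
unit clause [4] forces x4=T; simplify:
  drop -4 from [-4, -3] -> [-3]
  drop -4 from [5, -4, 3] -> [5, 3]
  drop -4 from [-4, -5, 3] -> [-5, 3]
  drop -4 from [-4, 2] -> [2]
  satisfied 1 clause(s); 5 remain; assigned so far: [1, 4]
unit clause [-3] forces x3=F; simplify:
  drop 3 from [5, 3] -> [5]
  drop 3 from [-5, 3] -> [-5]
  drop 3 from [2, 3] -> [2]
  satisfied 1 clause(s); 4 remain; assigned so far: [1, 3, 4]
unit clause [5] forces x5=T; simplify:
  drop -5 from [-5] -> [] (empty!)
  satisfied 1 clause(s); 3 remain; assigned so far: [1, 3, 4, 5]
CONFLICT (empty clause)

Answer: CONFLICT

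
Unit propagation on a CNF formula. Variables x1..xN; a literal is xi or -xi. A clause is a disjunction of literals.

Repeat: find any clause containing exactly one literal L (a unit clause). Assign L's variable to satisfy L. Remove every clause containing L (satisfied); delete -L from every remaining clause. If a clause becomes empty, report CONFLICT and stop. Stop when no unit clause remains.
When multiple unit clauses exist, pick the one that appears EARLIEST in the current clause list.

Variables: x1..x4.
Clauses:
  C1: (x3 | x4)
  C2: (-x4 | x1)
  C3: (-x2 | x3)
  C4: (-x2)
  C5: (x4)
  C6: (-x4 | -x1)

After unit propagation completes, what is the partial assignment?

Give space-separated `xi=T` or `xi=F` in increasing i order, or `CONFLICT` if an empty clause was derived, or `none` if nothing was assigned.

unit clause [-2] forces x2=F; simplify:
  satisfied 2 clause(s); 4 remain; assigned so far: [2]
unit clause [4] forces x4=T; simplify:
  drop -4 from [-4, 1] -> [1]
  drop -4 from [-4, -1] -> [-1]
  satisfied 2 clause(s); 2 remain; assigned so far: [2, 4]
unit clause [1] forces x1=T; simplify:
  drop -1 from [-1] -> [] (empty!)
  satisfied 1 clause(s); 1 remain; assigned so far: [1, 2, 4]
CONFLICT (empty clause)

Answer: CONFLICT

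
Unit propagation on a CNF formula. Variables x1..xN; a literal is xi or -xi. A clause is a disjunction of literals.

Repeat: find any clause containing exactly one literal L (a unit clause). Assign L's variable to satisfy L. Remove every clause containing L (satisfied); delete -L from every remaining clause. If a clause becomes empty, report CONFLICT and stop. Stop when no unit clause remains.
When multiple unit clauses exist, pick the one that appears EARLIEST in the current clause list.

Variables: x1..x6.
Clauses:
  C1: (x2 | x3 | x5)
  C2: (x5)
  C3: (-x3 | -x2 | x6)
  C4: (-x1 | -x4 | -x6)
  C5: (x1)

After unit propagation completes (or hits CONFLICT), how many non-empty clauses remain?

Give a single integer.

unit clause [5] forces x5=T; simplify:
  satisfied 2 clause(s); 3 remain; assigned so far: [5]
unit clause [1] forces x1=T; simplify:
  drop -1 from [-1, -4, -6] -> [-4, -6]
  satisfied 1 clause(s); 2 remain; assigned so far: [1, 5]

Answer: 2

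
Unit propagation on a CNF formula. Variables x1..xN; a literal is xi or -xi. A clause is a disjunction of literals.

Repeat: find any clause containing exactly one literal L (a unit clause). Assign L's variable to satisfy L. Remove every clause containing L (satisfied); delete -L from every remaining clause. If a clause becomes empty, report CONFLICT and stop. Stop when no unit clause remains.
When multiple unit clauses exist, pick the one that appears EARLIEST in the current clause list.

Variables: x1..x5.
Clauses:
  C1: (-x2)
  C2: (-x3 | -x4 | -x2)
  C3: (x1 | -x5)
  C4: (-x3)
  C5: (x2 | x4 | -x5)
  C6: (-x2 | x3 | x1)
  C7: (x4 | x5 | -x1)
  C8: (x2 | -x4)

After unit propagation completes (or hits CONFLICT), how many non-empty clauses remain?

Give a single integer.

unit clause [-2] forces x2=F; simplify:
  drop 2 from [2, 4, -5] -> [4, -5]
  drop 2 from [2, -4] -> [-4]
  satisfied 3 clause(s); 5 remain; assigned so far: [2]
unit clause [-3] forces x3=F; simplify:
  satisfied 1 clause(s); 4 remain; assigned so far: [2, 3]
unit clause [-4] forces x4=F; simplify:
  drop 4 from [4, -5] -> [-5]
  drop 4 from [4, 5, -1] -> [5, -1]
  satisfied 1 clause(s); 3 remain; assigned so far: [2, 3, 4]
unit clause [-5] forces x5=F; simplify:
  drop 5 from [5, -1] -> [-1]
  satisfied 2 clause(s); 1 remain; assigned so far: [2, 3, 4, 5]
unit clause [-1] forces x1=F; simplify:
  satisfied 1 clause(s); 0 remain; assigned so far: [1, 2, 3, 4, 5]

Answer: 0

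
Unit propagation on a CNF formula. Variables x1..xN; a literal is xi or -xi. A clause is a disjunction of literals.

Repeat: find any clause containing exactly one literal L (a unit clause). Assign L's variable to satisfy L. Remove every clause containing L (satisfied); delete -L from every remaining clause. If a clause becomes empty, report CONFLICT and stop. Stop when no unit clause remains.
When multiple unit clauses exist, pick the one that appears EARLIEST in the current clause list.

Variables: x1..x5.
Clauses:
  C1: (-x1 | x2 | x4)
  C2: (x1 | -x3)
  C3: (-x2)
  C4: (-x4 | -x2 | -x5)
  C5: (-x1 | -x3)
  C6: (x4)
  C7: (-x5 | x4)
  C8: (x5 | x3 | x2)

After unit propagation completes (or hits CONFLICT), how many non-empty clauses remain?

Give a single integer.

Answer: 3

Derivation:
unit clause [-2] forces x2=F; simplify:
  drop 2 from [-1, 2, 4] -> [-1, 4]
  drop 2 from [5, 3, 2] -> [5, 3]
  satisfied 2 clause(s); 6 remain; assigned so far: [2]
unit clause [4] forces x4=T; simplify:
  satisfied 3 clause(s); 3 remain; assigned so far: [2, 4]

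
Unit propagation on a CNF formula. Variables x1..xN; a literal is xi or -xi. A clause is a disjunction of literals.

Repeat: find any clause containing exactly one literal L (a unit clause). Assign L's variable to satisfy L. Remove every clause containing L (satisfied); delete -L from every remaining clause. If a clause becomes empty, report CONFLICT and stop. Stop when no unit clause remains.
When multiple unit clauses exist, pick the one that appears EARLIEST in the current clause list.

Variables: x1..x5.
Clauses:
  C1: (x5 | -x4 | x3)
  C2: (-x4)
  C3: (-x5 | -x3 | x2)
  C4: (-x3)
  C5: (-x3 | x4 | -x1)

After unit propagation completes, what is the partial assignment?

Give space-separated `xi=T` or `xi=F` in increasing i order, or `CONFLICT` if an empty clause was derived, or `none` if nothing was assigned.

unit clause [-4] forces x4=F; simplify:
  drop 4 from [-3, 4, -1] -> [-3, -1]
  satisfied 2 clause(s); 3 remain; assigned so far: [4]
unit clause [-3] forces x3=F; simplify:
  satisfied 3 clause(s); 0 remain; assigned so far: [3, 4]

Answer: x3=F x4=F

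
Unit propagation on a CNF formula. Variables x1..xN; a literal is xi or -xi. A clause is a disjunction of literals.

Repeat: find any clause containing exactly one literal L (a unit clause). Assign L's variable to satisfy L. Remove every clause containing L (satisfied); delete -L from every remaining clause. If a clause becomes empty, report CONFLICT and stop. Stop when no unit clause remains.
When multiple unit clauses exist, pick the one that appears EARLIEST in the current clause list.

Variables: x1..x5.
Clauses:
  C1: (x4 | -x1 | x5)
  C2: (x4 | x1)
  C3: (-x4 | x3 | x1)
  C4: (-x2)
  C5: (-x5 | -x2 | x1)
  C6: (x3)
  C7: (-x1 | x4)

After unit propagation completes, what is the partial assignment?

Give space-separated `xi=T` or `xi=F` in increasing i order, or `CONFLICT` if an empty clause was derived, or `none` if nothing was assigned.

unit clause [-2] forces x2=F; simplify:
  satisfied 2 clause(s); 5 remain; assigned so far: [2]
unit clause [3] forces x3=T; simplify:
  satisfied 2 clause(s); 3 remain; assigned so far: [2, 3]

Answer: x2=F x3=T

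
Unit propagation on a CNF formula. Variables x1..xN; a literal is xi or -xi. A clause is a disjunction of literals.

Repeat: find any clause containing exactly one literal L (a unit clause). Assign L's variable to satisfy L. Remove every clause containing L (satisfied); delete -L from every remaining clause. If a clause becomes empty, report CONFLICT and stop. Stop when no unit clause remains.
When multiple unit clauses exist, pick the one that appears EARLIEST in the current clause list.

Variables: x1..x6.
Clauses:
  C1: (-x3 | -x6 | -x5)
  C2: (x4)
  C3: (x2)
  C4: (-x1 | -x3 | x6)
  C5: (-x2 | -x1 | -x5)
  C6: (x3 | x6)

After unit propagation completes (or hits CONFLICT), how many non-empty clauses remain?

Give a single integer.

unit clause [4] forces x4=T; simplify:
  satisfied 1 clause(s); 5 remain; assigned so far: [4]
unit clause [2] forces x2=T; simplify:
  drop -2 from [-2, -1, -5] -> [-1, -5]
  satisfied 1 clause(s); 4 remain; assigned so far: [2, 4]

Answer: 4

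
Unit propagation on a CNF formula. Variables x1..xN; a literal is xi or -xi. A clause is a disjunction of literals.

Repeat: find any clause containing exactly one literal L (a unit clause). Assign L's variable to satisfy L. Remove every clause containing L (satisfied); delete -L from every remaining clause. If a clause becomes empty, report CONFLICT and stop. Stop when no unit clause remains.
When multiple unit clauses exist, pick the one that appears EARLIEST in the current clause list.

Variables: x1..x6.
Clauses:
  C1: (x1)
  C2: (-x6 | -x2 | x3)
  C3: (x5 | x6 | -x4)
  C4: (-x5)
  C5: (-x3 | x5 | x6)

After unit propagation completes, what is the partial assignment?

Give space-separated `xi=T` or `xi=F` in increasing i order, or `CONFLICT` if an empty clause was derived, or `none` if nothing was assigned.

Answer: x1=T x5=F

Derivation:
unit clause [1] forces x1=T; simplify:
  satisfied 1 clause(s); 4 remain; assigned so far: [1]
unit clause [-5] forces x5=F; simplify:
  drop 5 from [5, 6, -4] -> [6, -4]
  drop 5 from [-3, 5, 6] -> [-3, 6]
  satisfied 1 clause(s); 3 remain; assigned so far: [1, 5]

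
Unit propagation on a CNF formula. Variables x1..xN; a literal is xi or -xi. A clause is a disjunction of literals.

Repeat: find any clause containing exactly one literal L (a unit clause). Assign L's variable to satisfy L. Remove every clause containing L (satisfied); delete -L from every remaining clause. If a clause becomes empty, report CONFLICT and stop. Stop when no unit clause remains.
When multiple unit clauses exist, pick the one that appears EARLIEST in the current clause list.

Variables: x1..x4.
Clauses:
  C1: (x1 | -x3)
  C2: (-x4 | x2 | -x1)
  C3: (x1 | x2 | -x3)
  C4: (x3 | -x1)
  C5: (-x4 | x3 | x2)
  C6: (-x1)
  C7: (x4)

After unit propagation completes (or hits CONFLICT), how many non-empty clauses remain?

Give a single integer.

Answer: 0

Derivation:
unit clause [-1] forces x1=F; simplify:
  drop 1 from [1, -3] -> [-3]
  drop 1 from [1, 2, -3] -> [2, -3]
  satisfied 3 clause(s); 4 remain; assigned so far: [1]
unit clause [-3] forces x3=F; simplify:
  drop 3 from [-4, 3, 2] -> [-4, 2]
  satisfied 2 clause(s); 2 remain; assigned so far: [1, 3]
unit clause [4] forces x4=T; simplify:
  drop -4 from [-4, 2] -> [2]
  satisfied 1 clause(s); 1 remain; assigned so far: [1, 3, 4]
unit clause [2] forces x2=T; simplify:
  satisfied 1 clause(s); 0 remain; assigned so far: [1, 2, 3, 4]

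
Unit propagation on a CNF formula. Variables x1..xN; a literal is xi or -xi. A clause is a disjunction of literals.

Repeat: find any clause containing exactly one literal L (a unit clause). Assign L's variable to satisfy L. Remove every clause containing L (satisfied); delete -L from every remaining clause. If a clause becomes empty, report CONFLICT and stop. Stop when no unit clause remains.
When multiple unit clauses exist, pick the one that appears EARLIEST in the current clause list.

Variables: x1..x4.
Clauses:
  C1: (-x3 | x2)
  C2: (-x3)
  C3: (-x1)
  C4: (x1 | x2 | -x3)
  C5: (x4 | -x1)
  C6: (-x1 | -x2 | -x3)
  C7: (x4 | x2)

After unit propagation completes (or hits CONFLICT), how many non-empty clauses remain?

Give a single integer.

unit clause [-3] forces x3=F; simplify:
  satisfied 4 clause(s); 3 remain; assigned so far: [3]
unit clause [-1] forces x1=F; simplify:
  satisfied 2 clause(s); 1 remain; assigned so far: [1, 3]

Answer: 1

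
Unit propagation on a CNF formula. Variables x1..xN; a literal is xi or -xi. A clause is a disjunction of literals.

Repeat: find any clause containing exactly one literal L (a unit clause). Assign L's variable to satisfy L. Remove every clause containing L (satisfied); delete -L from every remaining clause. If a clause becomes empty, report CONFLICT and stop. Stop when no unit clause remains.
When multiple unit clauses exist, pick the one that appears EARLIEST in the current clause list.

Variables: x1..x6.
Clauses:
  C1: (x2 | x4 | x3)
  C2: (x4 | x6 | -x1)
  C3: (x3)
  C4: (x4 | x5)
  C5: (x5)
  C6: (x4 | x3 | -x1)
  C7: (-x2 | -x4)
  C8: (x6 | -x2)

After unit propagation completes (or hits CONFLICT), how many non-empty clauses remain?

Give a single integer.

unit clause [3] forces x3=T; simplify:
  satisfied 3 clause(s); 5 remain; assigned so far: [3]
unit clause [5] forces x5=T; simplify:
  satisfied 2 clause(s); 3 remain; assigned so far: [3, 5]

Answer: 3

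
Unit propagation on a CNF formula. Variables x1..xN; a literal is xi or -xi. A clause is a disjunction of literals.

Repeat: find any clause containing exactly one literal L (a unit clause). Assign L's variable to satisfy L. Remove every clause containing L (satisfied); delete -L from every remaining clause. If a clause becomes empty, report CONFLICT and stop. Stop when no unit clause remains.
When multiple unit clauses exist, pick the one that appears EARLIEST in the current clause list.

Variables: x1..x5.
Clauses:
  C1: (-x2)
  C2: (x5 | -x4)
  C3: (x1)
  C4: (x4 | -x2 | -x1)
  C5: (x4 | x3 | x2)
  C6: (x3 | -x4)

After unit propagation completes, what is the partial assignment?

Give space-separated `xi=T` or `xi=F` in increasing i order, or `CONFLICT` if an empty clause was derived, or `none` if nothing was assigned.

Answer: x1=T x2=F

Derivation:
unit clause [-2] forces x2=F; simplify:
  drop 2 from [4, 3, 2] -> [4, 3]
  satisfied 2 clause(s); 4 remain; assigned so far: [2]
unit clause [1] forces x1=T; simplify:
  satisfied 1 clause(s); 3 remain; assigned so far: [1, 2]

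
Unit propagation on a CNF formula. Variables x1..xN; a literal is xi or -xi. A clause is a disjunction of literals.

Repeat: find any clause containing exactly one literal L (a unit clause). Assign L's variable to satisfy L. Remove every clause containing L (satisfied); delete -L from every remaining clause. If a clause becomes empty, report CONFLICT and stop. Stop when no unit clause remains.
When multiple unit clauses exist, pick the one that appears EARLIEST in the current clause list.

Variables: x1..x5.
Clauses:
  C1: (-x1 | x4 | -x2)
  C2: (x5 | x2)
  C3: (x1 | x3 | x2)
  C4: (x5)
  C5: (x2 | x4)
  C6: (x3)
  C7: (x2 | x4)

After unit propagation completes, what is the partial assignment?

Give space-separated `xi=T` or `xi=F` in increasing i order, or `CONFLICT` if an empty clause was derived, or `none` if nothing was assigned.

unit clause [5] forces x5=T; simplify:
  satisfied 2 clause(s); 5 remain; assigned so far: [5]
unit clause [3] forces x3=T; simplify:
  satisfied 2 clause(s); 3 remain; assigned so far: [3, 5]

Answer: x3=T x5=T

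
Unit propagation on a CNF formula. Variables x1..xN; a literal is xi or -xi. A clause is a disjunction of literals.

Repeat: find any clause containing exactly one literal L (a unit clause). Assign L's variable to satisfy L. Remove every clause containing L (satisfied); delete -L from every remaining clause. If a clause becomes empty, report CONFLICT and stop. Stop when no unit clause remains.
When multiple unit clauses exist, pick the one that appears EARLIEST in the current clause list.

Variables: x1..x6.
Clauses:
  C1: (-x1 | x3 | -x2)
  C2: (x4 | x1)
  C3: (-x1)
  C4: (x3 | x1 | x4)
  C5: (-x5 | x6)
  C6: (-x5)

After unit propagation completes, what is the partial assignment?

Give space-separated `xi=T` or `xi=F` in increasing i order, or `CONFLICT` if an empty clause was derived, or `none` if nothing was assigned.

Answer: x1=F x4=T x5=F

Derivation:
unit clause [-1] forces x1=F; simplify:
  drop 1 from [4, 1] -> [4]
  drop 1 from [3, 1, 4] -> [3, 4]
  satisfied 2 clause(s); 4 remain; assigned so far: [1]
unit clause [4] forces x4=T; simplify:
  satisfied 2 clause(s); 2 remain; assigned so far: [1, 4]
unit clause [-5] forces x5=F; simplify:
  satisfied 2 clause(s); 0 remain; assigned so far: [1, 4, 5]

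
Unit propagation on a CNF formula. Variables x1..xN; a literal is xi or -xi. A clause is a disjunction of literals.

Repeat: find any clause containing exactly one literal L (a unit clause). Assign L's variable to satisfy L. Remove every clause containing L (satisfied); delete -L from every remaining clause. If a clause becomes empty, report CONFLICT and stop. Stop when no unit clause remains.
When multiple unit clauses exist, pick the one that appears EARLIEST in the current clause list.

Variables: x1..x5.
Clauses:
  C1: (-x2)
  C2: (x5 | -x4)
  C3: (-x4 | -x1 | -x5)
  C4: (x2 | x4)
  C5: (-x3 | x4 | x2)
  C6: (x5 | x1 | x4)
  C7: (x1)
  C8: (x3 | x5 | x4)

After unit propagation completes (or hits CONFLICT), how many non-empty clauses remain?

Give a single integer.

unit clause [-2] forces x2=F; simplify:
  drop 2 from [2, 4] -> [4]
  drop 2 from [-3, 4, 2] -> [-3, 4]
  satisfied 1 clause(s); 7 remain; assigned so far: [2]
unit clause [4] forces x4=T; simplify:
  drop -4 from [5, -4] -> [5]
  drop -4 from [-4, -1, -5] -> [-1, -5]
  satisfied 4 clause(s); 3 remain; assigned so far: [2, 4]
unit clause [5] forces x5=T; simplify:
  drop -5 from [-1, -5] -> [-1]
  satisfied 1 clause(s); 2 remain; assigned so far: [2, 4, 5]
unit clause [-1] forces x1=F; simplify:
  drop 1 from [1] -> [] (empty!)
  satisfied 1 clause(s); 1 remain; assigned so far: [1, 2, 4, 5]
CONFLICT (empty clause)

Answer: 0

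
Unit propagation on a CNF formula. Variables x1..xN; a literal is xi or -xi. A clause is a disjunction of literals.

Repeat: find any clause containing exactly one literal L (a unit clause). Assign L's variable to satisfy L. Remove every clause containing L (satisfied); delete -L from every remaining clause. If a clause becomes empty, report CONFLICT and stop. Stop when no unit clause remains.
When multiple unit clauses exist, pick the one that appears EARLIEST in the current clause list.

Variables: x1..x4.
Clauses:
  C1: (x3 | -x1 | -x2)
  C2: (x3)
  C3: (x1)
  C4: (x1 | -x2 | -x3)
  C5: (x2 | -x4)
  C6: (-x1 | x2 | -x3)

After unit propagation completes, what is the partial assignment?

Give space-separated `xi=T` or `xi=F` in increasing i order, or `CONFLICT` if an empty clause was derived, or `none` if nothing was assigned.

Answer: x1=T x2=T x3=T

Derivation:
unit clause [3] forces x3=T; simplify:
  drop -3 from [1, -2, -3] -> [1, -2]
  drop -3 from [-1, 2, -3] -> [-1, 2]
  satisfied 2 clause(s); 4 remain; assigned so far: [3]
unit clause [1] forces x1=T; simplify:
  drop -1 from [-1, 2] -> [2]
  satisfied 2 clause(s); 2 remain; assigned so far: [1, 3]
unit clause [2] forces x2=T; simplify:
  satisfied 2 clause(s); 0 remain; assigned so far: [1, 2, 3]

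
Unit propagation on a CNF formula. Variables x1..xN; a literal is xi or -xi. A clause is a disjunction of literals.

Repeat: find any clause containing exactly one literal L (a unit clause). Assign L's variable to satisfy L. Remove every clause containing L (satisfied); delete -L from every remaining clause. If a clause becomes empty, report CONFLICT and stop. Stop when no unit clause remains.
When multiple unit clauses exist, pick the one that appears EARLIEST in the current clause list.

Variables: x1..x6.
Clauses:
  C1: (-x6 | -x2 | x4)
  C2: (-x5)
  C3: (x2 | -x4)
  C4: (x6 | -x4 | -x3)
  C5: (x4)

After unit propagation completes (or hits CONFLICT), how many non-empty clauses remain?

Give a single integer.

Answer: 1

Derivation:
unit clause [-5] forces x5=F; simplify:
  satisfied 1 clause(s); 4 remain; assigned so far: [5]
unit clause [4] forces x4=T; simplify:
  drop -4 from [2, -4] -> [2]
  drop -4 from [6, -4, -3] -> [6, -3]
  satisfied 2 clause(s); 2 remain; assigned so far: [4, 5]
unit clause [2] forces x2=T; simplify:
  satisfied 1 clause(s); 1 remain; assigned so far: [2, 4, 5]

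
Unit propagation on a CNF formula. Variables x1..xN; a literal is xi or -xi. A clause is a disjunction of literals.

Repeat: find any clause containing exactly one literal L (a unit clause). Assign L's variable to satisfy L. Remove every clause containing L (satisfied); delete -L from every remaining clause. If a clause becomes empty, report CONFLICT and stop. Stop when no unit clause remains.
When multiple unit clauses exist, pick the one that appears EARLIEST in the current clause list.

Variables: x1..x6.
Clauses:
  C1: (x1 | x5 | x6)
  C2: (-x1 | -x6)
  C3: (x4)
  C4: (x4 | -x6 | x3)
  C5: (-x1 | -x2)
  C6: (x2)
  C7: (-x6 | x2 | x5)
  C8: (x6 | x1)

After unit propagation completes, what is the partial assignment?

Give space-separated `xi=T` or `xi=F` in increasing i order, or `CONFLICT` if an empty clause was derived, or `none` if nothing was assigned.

Answer: x1=F x2=T x4=T x6=T

Derivation:
unit clause [4] forces x4=T; simplify:
  satisfied 2 clause(s); 6 remain; assigned so far: [4]
unit clause [2] forces x2=T; simplify:
  drop -2 from [-1, -2] -> [-1]
  satisfied 2 clause(s); 4 remain; assigned so far: [2, 4]
unit clause [-1] forces x1=F; simplify:
  drop 1 from [1, 5, 6] -> [5, 6]
  drop 1 from [6, 1] -> [6]
  satisfied 2 clause(s); 2 remain; assigned so far: [1, 2, 4]
unit clause [6] forces x6=T; simplify:
  satisfied 2 clause(s); 0 remain; assigned so far: [1, 2, 4, 6]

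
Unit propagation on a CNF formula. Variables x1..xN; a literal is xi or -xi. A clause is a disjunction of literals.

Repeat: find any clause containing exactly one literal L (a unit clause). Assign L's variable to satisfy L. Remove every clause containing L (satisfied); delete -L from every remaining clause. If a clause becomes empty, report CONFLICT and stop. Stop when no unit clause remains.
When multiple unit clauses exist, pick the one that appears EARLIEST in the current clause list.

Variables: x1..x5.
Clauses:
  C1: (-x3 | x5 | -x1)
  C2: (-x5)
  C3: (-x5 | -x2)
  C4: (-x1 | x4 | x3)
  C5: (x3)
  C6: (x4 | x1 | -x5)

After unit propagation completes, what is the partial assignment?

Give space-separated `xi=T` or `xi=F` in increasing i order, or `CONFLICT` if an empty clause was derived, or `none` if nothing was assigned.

unit clause [-5] forces x5=F; simplify:
  drop 5 from [-3, 5, -1] -> [-3, -1]
  satisfied 3 clause(s); 3 remain; assigned so far: [5]
unit clause [3] forces x3=T; simplify:
  drop -3 from [-3, -1] -> [-1]
  satisfied 2 clause(s); 1 remain; assigned so far: [3, 5]
unit clause [-1] forces x1=F; simplify:
  satisfied 1 clause(s); 0 remain; assigned so far: [1, 3, 5]

Answer: x1=F x3=T x5=F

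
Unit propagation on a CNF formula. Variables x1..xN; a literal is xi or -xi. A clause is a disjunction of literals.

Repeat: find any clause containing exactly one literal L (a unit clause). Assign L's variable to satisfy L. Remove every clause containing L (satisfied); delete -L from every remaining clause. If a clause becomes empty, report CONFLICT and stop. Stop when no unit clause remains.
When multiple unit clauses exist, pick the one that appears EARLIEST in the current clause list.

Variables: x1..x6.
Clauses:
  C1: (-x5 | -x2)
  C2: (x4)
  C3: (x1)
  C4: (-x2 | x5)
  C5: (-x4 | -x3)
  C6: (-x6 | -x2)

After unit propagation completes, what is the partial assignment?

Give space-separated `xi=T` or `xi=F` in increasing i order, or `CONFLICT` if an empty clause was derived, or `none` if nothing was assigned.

unit clause [4] forces x4=T; simplify:
  drop -4 from [-4, -3] -> [-3]
  satisfied 1 clause(s); 5 remain; assigned so far: [4]
unit clause [1] forces x1=T; simplify:
  satisfied 1 clause(s); 4 remain; assigned so far: [1, 4]
unit clause [-3] forces x3=F; simplify:
  satisfied 1 clause(s); 3 remain; assigned so far: [1, 3, 4]

Answer: x1=T x3=F x4=T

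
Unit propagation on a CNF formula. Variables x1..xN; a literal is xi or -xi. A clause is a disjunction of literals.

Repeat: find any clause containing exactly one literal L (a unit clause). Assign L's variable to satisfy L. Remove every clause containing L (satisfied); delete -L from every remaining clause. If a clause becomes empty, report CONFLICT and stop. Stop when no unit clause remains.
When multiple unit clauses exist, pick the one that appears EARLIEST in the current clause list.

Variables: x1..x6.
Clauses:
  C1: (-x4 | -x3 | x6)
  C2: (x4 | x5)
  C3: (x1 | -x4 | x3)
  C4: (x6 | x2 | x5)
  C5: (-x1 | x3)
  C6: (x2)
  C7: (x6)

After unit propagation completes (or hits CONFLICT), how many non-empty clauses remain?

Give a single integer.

Answer: 3

Derivation:
unit clause [2] forces x2=T; simplify:
  satisfied 2 clause(s); 5 remain; assigned so far: [2]
unit clause [6] forces x6=T; simplify:
  satisfied 2 clause(s); 3 remain; assigned so far: [2, 6]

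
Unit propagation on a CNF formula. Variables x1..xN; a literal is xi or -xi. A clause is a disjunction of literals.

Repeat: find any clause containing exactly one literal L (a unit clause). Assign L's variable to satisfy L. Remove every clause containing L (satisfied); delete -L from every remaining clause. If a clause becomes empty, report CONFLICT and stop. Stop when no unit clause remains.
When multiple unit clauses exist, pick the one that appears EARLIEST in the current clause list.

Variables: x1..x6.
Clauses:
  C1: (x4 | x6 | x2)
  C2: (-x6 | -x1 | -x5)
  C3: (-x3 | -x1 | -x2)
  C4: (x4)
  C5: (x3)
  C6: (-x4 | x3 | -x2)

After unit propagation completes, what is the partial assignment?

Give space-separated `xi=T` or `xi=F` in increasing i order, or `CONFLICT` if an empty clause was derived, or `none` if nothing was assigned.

Answer: x3=T x4=T

Derivation:
unit clause [4] forces x4=T; simplify:
  drop -4 from [-4, 3, -2] -> [3, -2]
  satisfied 2 clause(s); 4 remain; assigned so far: [4]
unit clause [3] forces x3=T; simplify:
  drop -3 from [-3, -1, -2] -> [-1, -2]
  satisfied 2 clause(s); 2 remain; assigned so far: [3, 4]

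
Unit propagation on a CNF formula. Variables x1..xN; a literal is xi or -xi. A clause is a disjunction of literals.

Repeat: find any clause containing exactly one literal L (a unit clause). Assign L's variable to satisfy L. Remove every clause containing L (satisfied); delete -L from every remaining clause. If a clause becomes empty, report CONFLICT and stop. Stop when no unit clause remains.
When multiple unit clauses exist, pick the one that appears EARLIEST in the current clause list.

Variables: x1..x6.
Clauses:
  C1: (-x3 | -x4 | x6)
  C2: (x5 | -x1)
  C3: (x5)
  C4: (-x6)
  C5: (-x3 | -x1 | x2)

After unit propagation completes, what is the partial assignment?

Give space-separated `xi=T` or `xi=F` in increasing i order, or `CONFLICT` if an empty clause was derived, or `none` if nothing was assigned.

Answer: x5=T x6=F

Derivation:
unit clause [5] forces x5=T; simplify:
  satisfied 2 clause(s); 3 remain; assigned so far: [5]
unit clause [-6] forces x6=F; simplify:
  drop 6 from [-3, -4, 6] -> [-3, -4]
  satisfied 1 clause(s); 2 remain; assigned so far: [5, 6]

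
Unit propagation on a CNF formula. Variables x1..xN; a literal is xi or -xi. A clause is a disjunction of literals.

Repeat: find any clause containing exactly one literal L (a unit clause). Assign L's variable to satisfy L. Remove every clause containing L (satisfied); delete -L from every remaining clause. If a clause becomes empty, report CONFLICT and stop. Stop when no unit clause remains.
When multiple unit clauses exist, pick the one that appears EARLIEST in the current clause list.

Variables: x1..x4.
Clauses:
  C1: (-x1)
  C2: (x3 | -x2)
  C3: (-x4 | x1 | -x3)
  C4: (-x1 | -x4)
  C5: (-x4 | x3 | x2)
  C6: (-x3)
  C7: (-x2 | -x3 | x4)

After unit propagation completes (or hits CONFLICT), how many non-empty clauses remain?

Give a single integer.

Answer: 0

Derivation:
unit clause [-1] forces x1=F; simplify:
  drop 1 from [-4, 1, -3] -> [-4, -3]
  satisfied 2 clause(s); 5 remain; assigned so far: [1]
unit clause [-3] forces x3=F; simplify:
  drop 3 from [3, -2] -> [-2]
  drop 3 from [-4, 3, 2] -> [-4, 2]
  satisfied 3 clause(s); 2 remain; assigned so far: [1, 3]
unit clause [-2] forces x2=F; simplify:
  drop 2 from [-4, 2] -> [-4]
  satisfied 1 clause(s); 1 remain; assigned so far: [1, 2, 3]
unit clause [-4] forces x4=F; simplify:
  satisfied 1 clause(s); 0 remain; assigned so far: [1, 2, 3, 4]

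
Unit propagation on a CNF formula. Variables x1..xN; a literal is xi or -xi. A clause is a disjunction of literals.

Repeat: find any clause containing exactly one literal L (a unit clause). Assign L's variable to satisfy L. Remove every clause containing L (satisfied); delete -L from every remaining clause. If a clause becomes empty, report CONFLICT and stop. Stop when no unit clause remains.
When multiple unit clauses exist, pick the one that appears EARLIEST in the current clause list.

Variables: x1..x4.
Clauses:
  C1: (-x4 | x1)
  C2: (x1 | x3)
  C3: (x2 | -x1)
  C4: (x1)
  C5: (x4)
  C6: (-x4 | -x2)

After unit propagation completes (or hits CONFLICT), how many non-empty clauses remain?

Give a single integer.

Answer: 0

Derivation:
unit clause [1] forces x1=T; simplify:
  drop -1 from [2, -1] -> [2]
  satisfied 3 clause(s); 3 remain; assigned so far: [1]
unit clause [2] forces x2=T; simplify:
  drop -2 from [-4, -2] -> [-4]
  satisfied 1 clause(s); 2 remain; assigned so far: [1, 2]
unit clause [4] forces x4=T; simplify:
  drop -4 from [-4] -> [] (empty!)
  satisfied 1 clause(s); 1 remain; assigned so far: [1, 2, 4]
CONFLICT (empty clause)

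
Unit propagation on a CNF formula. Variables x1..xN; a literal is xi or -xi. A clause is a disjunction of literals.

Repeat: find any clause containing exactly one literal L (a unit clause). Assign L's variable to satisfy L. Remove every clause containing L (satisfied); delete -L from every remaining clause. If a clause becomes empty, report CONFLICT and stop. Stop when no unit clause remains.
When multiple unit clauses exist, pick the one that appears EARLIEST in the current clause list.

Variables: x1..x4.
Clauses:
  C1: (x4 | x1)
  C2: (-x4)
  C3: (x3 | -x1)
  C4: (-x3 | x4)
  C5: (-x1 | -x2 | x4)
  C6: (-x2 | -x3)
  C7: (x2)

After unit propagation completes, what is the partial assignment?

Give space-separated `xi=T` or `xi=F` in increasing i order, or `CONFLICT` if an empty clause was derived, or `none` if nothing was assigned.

Answer: CONFLICT

Derivation:
unit clause [-4] forces x4=F; simplify:
  drop 4 from [4, 1] -> [1]
  drop 4 from [-3, 4] -> [-3]
  drop 4 from [-1, -2, 4] -> [-1, -2]
  satisfied 1 clause(s); 6 remain; assigned so far: [4]
unit clause [1] forces x1=T; simplify:
  drop -1 from [3, -1] -> [3]
  drop -1 from [-1, -2] -> [-2]
  satisfied 1 clause(s); 5 remain; assigned so far: [1, 4]
unit clause [3] forces x3=T; simplify:
  drop -3 from [-3] -> [] (empty!)
  drop -3 from [-2, -3] -> [-2]
  satisfied 1 clause(s); 4 remain; assigned so far: [1, 3, 4]
CONFLICT (empty clause)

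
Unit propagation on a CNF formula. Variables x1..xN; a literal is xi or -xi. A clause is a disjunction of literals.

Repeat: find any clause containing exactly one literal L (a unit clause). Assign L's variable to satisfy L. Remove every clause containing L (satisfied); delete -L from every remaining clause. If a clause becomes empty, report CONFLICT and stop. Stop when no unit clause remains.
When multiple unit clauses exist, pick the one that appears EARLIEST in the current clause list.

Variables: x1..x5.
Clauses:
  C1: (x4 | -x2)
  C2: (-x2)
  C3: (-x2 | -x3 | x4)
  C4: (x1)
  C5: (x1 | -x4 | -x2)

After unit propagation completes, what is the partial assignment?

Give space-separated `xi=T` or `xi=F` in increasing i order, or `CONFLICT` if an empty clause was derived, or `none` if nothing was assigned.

Answer: x1=T x2=F

Derivation:
unit clause [-2] forces x2=F; simplify:
  satisfied 4 clause(s); 1 remain; assigned so far: [2]
unit clause [1] forces x1=T; simplify:
  satisfied 1 clause(s); 0 remain; assigned so far: [1, 2]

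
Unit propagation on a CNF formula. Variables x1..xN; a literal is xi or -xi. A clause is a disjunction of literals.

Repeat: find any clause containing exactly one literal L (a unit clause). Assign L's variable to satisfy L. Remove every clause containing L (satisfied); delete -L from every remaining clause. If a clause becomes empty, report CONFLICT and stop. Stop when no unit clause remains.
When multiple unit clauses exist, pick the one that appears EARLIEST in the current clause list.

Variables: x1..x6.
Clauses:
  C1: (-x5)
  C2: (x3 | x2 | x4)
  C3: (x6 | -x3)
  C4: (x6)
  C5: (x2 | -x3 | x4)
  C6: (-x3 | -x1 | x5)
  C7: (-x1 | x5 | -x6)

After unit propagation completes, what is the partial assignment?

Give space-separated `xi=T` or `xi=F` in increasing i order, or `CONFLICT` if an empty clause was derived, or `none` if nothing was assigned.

Answer: x1=F x5=F x6=T

Derivation:
unit clause [-5] forces x5=F; simplify:
  drop 5 from [-3, -1, 5] -> [-3, -1]
  drop 5 from [-1, 5, -6] -> [-1, -6]
  satisfied 1 clause(s); 6 remain; assigned so far: [5]
unit clause [6] forces x6=T; simplify:
  drop -6 from [-1, -6] -> [-1]
  satisfied 2 clause(s); 4 remain; assigned so far: [5, 6]
unit clause [-1] forces x1=F; simplify:
  satisfied 2 clause(s); 2 remain; assigned so far: [1, 5, 6]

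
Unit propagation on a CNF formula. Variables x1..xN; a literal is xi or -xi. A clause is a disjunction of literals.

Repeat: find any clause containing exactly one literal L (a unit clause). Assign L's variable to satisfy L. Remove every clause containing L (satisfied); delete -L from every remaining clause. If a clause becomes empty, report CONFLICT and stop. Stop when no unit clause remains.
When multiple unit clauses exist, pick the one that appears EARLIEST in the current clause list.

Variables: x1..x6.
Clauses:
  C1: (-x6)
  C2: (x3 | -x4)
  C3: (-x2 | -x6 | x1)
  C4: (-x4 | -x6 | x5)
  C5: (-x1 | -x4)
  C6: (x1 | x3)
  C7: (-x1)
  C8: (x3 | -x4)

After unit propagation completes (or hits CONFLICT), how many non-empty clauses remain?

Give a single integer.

unit clause [-6] forces x6=F; simplify:
  satisfied 3 clause(s); 5 remain; assigned so far: [6]
unit clause [-1] forces x1=F; simplify:
  drop 1 from [1, 3] -> [3]
  satisfied 2 clause(s); 3 remain; assigned so far: [1, 6]
unit clause [3] forces x3=T; simplify:
  satisfied 3 clause(s); 0 remain; assigned so far: [1, 3, 6]

Answer: 0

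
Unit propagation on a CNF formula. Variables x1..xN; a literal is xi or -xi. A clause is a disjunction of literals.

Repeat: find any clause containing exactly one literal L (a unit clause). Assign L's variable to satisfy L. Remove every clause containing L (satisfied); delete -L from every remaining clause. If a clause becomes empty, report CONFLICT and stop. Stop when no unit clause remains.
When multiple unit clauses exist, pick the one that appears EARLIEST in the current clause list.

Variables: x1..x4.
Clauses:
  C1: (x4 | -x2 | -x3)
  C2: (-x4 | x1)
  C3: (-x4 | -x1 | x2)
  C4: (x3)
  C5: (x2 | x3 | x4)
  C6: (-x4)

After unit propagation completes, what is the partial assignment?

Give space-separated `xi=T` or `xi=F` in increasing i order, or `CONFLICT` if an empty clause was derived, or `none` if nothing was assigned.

Answer: x2=F x3=T x4=F

Derivation:
unit clause [3] forces x3=T; simplify:
  drop -3 from [4, -2, -3] -> [4, -2]
  satisfied 2 clause(s); 4 remain; assigned so far: [3]
unit clause [-4] forces x4=F; simplify:
  drop 4 from [4, -2] -> [-2]
  satisfied 3 clause(s); 1 remain; assigned so far: [3, 4]
unit clause [-2] forces x2=F; simplify:
  satisfied 1 clause(s); 0 remain; assigned so far: [2, 3, 4]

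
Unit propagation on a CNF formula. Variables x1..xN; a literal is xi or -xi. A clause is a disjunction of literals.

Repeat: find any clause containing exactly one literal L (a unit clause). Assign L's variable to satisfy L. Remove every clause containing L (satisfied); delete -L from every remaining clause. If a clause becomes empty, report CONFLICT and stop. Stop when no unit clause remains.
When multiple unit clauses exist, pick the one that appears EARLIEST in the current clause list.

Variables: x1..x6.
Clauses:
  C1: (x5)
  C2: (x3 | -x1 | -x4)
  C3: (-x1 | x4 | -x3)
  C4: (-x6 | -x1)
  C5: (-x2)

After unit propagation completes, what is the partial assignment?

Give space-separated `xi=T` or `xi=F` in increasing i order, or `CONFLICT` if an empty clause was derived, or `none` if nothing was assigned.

Answer: x2=F x5=T

Derivation:
unit clause [5] forces x5=T; simplify:
  satisfied 1 clause(s); 4 remain; assigned so far: [5]
unit clause [-2] forces x2=F; simplify:
  satisfied 1 clause(s); 3 remain; assigned so far: [2, 5]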